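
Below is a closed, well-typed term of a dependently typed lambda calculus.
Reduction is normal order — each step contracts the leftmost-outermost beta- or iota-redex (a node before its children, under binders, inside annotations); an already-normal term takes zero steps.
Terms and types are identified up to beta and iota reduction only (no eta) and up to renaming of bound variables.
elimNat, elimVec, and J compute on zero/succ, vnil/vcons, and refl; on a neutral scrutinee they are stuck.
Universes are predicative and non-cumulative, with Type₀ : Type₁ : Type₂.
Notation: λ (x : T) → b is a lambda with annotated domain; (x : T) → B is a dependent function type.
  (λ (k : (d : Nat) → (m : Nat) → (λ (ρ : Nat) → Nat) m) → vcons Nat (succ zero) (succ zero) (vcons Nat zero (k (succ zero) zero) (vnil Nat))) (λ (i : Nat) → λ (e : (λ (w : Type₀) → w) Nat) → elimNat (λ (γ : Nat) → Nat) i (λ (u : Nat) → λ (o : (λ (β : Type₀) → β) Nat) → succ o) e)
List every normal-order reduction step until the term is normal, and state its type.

normal-order reduction:
  (λ (k : (d : Nat) → (m : Nat) → (λ (ρ : Nat) → Nat) m) → vcons Nat (succ zero) (succ zero) (vcons Nat zero (k (succ zero) zero) (vnil Nat))) (λ (i : Nat) → λ (e : (λ (w : Type₀) → w) Nat) → elimNat (λ (γ : Nat) → Nat) i (λ (u : Nat) → λ (o : (λ (β : Type₀) → β) Nat) → succ o) e)
  ~> vcons Nat (succ zero) (succ zero) (vcons Nat zero ((λ (k : Nat) → λ (d : (λ (m : Type₀) → m) Nat) → elimNat (λ (ρ : Nat) → Nat) k (λ (i : Nat) → λ (e : (λ (w : Type₀) → w) Nat) → succ e) d) (succ zero) zero) (vnil Nat))
  ~> vcons Nat (succ zero) (succ zero) (vcons Nat zero ((λ (k : (λ (d : Type₀) → d) Nat) → elimNat (λ (m : Nat) → Nat) (succ zero) (λ (ρ : Nat) → λ (i : (λ (e : Type₀) → e) Nat) → succ i) k) zero) (vnil Nat))
  ~> vcons Nat (succ zero) (succ zero) (vcons Nat zero (elimNat (λ (k : Nat) → Nat) (succ zero) (λ (d : Nat) → λ (m : (λ (ρ : Type₀) → ρ) Nat) → succ m) zero) (vnil Nat))
  ~> vcons Nat (succ zero) (succ zero) (vcons Nat zero (succ zero) (vnil Nat))
the term's type:
  Vec Nat (succ (succ zero))


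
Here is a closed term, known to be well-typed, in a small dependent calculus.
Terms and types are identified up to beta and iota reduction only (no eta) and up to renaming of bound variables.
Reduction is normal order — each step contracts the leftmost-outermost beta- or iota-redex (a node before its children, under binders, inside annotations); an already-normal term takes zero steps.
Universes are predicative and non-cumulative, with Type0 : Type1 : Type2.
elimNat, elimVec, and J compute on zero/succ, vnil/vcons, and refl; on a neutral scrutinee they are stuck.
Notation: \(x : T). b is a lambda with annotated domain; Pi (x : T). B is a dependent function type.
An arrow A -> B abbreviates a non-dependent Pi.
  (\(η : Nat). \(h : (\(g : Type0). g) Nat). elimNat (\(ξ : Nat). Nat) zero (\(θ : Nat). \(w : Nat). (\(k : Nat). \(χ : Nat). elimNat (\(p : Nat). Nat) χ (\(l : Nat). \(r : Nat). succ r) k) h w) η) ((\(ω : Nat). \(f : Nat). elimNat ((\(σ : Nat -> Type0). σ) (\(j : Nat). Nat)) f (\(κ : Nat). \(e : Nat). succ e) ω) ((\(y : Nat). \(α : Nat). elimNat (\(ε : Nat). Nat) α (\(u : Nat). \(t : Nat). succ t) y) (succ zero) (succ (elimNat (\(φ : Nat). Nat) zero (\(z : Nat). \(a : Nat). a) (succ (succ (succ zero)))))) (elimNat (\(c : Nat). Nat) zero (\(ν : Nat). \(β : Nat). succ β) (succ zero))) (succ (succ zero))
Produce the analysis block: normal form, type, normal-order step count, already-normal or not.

resulting normal form:
  succ (succ (succ (succ (succ (succ zero)))))
the term's type:
  Nat
steps to reach normal form (normal order): 51
started in normal form: no
first redex: a beta-redex


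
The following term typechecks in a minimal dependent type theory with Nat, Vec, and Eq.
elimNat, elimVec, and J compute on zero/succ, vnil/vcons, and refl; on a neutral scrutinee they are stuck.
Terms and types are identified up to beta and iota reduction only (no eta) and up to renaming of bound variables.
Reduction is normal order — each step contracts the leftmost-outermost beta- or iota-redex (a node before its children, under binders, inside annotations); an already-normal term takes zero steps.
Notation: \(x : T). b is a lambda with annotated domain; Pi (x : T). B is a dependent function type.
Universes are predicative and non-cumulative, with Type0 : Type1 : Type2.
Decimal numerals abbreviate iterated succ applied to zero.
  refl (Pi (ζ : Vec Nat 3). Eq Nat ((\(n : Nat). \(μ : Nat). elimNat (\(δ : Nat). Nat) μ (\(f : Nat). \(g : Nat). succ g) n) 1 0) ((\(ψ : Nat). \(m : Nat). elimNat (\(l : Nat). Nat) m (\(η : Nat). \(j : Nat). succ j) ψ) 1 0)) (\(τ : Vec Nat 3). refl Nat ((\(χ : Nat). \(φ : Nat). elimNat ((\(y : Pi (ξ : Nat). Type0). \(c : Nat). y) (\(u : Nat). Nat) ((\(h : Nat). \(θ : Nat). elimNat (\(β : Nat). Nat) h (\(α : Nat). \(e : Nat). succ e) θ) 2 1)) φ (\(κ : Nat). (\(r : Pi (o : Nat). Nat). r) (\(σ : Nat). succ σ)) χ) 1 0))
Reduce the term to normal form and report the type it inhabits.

reduced normal form:
  refl (Pi (ζ : Vec Nat 3). Eq Nat 1 1) (\(n : Vec Nat 3). refl Nat 1)
type:
  Eq (Pi (ζ : Vec Nat 3). Eq Nat 1 1) (\(n : Vec Nat 3). refl Nat 1) (\(μ : Vec Nat 3). refl Nat 1)
observation: contracting a beta-redex first, the term normalizes in 19 steps.


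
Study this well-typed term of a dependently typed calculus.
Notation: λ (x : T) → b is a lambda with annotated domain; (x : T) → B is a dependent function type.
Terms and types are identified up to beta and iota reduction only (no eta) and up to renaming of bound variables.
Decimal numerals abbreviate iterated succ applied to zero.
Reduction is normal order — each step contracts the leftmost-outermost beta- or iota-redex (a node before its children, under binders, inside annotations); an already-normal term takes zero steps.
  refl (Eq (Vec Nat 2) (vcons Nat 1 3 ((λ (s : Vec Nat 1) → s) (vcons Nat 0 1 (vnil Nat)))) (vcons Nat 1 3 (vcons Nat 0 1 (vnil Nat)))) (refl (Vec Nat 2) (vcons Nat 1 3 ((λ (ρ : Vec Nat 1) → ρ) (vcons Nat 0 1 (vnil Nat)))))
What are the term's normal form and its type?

normal form:
  refl (Eq (Vec Nat 2) (vcons Nat 1 3 (vcons Nat 0 1 (vnil Nat))) (vcons Nat 1 3 (vcons Nat 0 1 (vnil Nat)))) (refl (Vec Nat 2) (vcons Nat 1 3 (vcons Nat 0 1 (vnil Nat))))
type:
  Eq (Eq (Vec Nat 2) (vcons Nat 1 3 (vcons Nat 0 1 (vnil Nat))) (vcons Nat 1 3 (vcons Nat 0 1 (vnil Nat)))) (refl (Vec Nat 2) (vcons Nat 1 3 (vcons Nat 0 1 (vnil Nat)))) (refl (Vec Nat 2) (vcons Nat 1 3 (vcons Nat 0 1 (vnil Nat))))


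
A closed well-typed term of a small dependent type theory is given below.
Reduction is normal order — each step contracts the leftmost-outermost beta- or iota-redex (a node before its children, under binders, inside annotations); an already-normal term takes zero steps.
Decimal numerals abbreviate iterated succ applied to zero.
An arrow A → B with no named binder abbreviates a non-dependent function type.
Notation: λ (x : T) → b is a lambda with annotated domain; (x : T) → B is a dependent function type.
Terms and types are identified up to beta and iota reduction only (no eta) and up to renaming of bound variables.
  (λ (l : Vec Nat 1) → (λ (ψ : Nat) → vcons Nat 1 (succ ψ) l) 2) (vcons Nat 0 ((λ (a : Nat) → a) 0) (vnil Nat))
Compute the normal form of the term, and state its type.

reduced normal form:
  vcons Nat 1 3 (vcons Nat 0 0 (vnil Nat))
the term's type:
  Vec Nat 2
observation: 3 normal-order steps normalize the term, beginning with a beta-redex.


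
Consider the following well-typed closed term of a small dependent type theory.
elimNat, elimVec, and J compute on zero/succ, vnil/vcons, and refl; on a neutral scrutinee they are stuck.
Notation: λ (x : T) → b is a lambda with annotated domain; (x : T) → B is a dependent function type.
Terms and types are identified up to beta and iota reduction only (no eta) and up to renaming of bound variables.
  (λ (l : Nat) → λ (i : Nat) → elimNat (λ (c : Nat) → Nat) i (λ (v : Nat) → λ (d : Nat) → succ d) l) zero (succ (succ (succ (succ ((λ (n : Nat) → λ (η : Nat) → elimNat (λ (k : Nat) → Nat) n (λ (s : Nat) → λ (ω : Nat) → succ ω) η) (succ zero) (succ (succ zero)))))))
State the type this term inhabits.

type:
  Nat


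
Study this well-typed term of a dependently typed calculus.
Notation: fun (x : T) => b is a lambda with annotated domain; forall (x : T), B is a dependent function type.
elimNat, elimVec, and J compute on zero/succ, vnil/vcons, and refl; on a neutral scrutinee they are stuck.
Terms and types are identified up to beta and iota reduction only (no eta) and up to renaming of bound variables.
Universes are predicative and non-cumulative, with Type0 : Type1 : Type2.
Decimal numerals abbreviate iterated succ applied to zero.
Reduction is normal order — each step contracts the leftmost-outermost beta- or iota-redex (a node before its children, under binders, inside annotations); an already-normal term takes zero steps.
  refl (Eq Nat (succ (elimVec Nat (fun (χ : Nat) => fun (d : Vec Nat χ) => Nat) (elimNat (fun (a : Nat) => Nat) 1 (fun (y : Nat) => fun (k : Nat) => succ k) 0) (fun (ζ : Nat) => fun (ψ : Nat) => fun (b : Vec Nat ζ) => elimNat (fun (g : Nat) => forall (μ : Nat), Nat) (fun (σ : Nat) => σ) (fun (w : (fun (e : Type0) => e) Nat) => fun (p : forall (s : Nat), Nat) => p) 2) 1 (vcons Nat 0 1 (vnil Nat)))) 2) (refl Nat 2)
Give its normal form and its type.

normal form:
  refl (Eq Nat 2 2) (refl Nat 2)
the term's type:
  Eq (Eq Nat 2 2) (refl Nat 2) (refl Nat 2)
observation: the leftmost-outermost redex is an elimVec iota-redex, and normalization takes 14 steps.


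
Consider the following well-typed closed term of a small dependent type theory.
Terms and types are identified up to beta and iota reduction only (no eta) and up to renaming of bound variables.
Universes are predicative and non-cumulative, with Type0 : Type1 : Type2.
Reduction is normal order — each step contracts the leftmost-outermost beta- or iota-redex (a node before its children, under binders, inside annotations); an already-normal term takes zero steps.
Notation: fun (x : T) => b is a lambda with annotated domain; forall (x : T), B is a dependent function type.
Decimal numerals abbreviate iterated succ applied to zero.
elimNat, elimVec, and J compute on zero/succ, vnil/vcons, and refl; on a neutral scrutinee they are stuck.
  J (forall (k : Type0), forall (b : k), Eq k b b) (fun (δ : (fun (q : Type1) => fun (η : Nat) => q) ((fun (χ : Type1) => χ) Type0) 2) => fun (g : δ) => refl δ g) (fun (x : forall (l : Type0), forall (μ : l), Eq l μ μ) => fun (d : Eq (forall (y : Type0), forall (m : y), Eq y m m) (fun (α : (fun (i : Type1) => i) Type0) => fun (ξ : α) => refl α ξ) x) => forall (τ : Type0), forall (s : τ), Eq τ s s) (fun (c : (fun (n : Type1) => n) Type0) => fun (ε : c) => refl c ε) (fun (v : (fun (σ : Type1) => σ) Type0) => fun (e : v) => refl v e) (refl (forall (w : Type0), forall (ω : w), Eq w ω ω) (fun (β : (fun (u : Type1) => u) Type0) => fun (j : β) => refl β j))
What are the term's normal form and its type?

normal form:
  fun (k : Type0) => fun (b : k) => refl k b
type:
  forall (k : Type0), forall (b : k), Eq k b b
observation: normalization takes exactly 2 steps under the normal-order strategy.


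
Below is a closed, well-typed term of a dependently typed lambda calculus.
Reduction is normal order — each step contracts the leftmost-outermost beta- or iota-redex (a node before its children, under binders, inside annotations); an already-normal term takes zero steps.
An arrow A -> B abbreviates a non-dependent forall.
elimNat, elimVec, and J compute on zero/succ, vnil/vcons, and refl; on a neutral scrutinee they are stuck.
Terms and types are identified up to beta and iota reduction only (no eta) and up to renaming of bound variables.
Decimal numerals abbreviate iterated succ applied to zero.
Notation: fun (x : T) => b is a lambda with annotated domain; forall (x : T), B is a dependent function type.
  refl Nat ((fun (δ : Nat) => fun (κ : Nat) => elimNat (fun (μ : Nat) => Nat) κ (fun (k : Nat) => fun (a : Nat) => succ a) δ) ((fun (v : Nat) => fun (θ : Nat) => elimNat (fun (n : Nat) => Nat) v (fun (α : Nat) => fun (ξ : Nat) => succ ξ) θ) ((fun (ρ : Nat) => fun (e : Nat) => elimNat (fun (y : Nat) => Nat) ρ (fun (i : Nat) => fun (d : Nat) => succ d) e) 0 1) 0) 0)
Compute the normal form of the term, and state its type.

reduced normal form:
  refl Nat 1
the term's type:
  Eq Nat 1 1


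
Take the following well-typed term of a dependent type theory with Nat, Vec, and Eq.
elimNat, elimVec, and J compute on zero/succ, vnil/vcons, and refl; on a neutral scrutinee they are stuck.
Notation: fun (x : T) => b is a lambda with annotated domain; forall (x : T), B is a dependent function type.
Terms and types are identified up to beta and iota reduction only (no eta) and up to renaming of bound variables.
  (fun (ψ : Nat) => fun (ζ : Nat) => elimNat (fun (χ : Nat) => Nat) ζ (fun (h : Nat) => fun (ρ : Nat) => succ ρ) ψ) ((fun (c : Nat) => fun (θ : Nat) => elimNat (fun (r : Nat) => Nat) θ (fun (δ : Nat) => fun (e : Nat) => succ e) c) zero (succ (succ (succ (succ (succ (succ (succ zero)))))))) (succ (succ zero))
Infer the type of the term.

the term's type:
  Nat


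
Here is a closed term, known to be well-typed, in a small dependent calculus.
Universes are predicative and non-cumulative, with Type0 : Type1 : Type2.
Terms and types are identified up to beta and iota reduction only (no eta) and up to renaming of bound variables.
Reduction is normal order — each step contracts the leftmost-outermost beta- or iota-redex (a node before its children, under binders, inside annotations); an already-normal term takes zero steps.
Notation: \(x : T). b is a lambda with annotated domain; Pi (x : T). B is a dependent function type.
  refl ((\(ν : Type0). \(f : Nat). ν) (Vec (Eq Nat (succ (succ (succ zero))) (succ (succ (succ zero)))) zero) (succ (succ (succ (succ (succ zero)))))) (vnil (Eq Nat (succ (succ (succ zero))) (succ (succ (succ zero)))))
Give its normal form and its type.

resulting normal form:
  refl (Vec (Eq Nat (succ (succ (succ zero))) (succ (succ (succ zero)))) zero) (vnil (Eq Nat (succ (succ (succ zero))) (succ (succ (succ zero)))))
type:
  Eq (Vec (Eq Nat (succ (succ (succ zero))) (succ (succ (succ zero)))) zero) (vnil (Eq Nat (succ (succ (succ zero))) (succ (succ (succ zero))))) (vnil (Eq Nat (succ (succ (succ zero))) (succ (succ (succ zero)))))


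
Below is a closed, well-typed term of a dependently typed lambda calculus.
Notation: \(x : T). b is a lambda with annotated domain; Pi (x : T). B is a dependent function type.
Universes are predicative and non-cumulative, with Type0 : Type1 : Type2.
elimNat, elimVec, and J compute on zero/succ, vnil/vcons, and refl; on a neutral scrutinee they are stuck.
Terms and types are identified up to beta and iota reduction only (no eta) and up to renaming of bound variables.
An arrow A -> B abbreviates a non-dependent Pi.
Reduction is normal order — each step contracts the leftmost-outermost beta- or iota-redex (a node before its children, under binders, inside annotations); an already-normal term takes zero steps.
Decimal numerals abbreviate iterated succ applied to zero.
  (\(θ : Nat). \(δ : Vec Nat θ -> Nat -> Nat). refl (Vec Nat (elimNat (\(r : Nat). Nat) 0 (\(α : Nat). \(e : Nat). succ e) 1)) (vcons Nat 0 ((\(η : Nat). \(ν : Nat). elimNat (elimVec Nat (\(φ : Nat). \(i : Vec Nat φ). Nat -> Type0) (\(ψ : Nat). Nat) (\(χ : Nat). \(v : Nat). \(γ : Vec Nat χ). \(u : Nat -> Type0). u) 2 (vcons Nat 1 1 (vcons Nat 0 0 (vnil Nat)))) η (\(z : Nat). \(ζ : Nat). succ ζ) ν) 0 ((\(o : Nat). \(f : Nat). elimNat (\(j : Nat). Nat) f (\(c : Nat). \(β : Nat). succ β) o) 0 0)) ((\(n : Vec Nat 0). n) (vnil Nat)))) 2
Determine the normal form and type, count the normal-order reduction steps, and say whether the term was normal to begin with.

normal form:
  \(θ : Vec Nat 2 -> Nat -> Nat). refl (Vec Nat 1) (vcons Nat 0 0 (vnil Nat))
the term's type:
  (Vec Nat 2 -> Nat -> Nat) -> Eq (Vec Nat 1) (vcons Nat 0 0 (vnil Nat)) (vcons Nat 0 0 (vnil Nat))
normal-order step count: 23
already normal: no
first contracted redex: a beta-redex


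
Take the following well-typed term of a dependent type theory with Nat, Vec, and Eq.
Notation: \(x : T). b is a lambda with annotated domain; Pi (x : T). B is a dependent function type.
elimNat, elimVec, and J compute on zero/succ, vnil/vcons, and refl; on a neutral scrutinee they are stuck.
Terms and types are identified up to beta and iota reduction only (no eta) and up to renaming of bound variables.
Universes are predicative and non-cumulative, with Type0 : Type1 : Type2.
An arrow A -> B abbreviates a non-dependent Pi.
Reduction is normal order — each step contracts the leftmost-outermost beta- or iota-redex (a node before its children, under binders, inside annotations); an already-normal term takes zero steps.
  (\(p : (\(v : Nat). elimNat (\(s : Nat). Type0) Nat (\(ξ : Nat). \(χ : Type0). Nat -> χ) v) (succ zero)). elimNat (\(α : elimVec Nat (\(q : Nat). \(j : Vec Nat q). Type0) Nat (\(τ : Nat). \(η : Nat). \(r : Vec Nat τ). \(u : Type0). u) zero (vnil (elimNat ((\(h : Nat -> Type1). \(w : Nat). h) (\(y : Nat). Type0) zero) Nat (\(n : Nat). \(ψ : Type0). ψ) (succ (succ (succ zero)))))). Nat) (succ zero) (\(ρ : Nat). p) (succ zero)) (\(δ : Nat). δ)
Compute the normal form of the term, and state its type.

resulting normal form:
  succ zero
the term's type:
  Nat
observation: the term reaches its normal form after 5 normal-order steps.


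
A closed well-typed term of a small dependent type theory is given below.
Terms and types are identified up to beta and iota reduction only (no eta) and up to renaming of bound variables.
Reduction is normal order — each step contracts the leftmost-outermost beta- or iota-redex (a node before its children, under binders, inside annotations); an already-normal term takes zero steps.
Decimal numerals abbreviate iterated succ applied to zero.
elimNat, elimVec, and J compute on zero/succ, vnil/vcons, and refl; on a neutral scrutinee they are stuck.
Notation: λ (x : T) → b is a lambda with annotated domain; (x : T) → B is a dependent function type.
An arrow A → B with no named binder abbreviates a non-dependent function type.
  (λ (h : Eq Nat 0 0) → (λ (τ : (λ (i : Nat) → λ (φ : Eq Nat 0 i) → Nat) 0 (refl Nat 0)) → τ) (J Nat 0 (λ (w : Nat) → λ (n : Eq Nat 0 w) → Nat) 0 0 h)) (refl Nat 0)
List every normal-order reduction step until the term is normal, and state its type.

normal-order reduction:
  (λ (h : Eq Nat 0 0) → (λ (τ : (λ (i : Nat) → λ (φ : Eq Nat 0 i) → Nat) 0 (refl Nat 0)) → τ) (J Nat 0 (λ (w : Nat) → λ (n : Eq Nat 0 w) → Nat) 0 0 h)) (refl Nat 0)
  ~> (λ (h : (λ (τ : Nat) → λ (i : Eq Nat 0 τ) → Nat) 0 (refl Nat 0)) → h) (J Nat 0 (λ (φ : Nat) → λ (w : Eq Nat 0 φ) → Nat) 0 0 (refl Nat 0))
  ~> J Nat 0 (λ (h : Nat) → λ (τ : Eq Nat 0 h) → Nat) 0 0 (refl Nat 0)
  ~> 0
inferred type:
  Nat


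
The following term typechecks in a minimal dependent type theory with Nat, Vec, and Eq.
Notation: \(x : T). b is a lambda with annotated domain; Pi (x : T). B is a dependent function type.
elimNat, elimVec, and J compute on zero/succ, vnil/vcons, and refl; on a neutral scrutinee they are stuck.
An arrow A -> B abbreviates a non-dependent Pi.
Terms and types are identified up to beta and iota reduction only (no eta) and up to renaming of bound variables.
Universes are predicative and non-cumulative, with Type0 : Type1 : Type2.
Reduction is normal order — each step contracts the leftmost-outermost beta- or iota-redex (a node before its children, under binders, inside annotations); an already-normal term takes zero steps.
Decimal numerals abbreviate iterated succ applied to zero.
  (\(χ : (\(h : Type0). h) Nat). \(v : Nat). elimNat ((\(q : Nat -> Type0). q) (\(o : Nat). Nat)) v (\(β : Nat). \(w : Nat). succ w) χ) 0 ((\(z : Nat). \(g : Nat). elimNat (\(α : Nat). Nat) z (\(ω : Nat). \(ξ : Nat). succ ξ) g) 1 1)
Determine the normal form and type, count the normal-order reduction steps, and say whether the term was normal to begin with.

reduced normal form:
  2
the term's type:
  Nat
steps to reach normal form (normal order): 9
started in normal form: no
first contracted redex: a beta-redex


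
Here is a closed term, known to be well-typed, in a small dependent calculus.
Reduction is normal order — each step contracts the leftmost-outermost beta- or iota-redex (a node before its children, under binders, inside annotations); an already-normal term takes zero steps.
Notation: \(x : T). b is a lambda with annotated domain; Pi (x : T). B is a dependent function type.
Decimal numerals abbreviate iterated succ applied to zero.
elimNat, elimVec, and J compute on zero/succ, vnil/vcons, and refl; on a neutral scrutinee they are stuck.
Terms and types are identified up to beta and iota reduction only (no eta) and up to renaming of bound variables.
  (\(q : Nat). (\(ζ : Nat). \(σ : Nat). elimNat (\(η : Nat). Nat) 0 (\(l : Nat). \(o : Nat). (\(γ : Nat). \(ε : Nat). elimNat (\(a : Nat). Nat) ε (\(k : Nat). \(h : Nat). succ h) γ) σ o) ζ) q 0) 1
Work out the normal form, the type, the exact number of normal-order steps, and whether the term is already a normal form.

normal form:
  0
inferred type:
  Nat
reduction steps (normal order): 10
started in normal form: no
first contracted redex: a beta-redex


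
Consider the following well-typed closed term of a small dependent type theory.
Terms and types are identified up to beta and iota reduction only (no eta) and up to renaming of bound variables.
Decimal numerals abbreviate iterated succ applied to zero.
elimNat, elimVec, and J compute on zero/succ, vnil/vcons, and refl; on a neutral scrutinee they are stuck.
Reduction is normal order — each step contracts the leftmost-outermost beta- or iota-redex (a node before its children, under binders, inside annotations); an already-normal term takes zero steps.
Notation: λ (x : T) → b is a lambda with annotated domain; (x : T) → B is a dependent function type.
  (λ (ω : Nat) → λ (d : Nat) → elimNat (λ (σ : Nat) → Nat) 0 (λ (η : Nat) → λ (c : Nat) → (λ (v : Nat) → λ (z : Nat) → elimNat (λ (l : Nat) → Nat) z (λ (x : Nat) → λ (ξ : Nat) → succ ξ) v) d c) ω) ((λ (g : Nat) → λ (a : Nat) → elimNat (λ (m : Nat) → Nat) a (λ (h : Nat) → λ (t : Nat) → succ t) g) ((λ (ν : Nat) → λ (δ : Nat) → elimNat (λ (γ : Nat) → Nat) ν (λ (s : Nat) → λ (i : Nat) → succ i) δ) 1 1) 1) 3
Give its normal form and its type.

resulting normal form:
  9
the term's type:
  Nat
observation: 39 normal-order steps normalize the term, beginning with a beta-redex.


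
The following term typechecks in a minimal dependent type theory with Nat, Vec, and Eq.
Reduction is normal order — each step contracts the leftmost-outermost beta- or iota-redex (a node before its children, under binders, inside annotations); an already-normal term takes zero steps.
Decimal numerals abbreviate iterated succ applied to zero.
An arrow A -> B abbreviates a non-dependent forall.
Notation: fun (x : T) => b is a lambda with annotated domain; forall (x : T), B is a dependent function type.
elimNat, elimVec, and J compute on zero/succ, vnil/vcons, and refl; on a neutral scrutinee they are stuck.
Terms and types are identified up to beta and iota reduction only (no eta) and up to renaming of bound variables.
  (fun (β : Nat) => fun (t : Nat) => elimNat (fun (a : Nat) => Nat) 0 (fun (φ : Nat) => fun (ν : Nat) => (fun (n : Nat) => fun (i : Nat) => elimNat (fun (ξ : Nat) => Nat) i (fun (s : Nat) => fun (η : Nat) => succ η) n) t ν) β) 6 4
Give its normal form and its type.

resulting normal form:
  24
type:
  Nat
observation: 111 normal-order steps normalize the term, beginning with a beta-redex.


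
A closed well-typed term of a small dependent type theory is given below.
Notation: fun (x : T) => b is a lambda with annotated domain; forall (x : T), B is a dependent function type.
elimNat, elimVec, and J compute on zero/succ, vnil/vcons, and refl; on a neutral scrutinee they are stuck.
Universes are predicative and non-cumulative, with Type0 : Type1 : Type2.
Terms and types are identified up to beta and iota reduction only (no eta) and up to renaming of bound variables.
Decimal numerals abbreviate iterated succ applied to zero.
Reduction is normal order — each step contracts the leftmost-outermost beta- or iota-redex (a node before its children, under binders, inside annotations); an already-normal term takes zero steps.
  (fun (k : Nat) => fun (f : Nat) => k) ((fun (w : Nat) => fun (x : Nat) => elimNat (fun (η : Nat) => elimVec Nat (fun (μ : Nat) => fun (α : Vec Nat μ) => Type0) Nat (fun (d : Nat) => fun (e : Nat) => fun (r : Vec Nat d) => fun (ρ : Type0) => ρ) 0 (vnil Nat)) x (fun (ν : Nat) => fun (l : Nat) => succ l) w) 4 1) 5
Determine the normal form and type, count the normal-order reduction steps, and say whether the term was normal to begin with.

resulting normal form:
  5
type:
  Nat
normal-order step count: 17
already normal: no
first contracted redex: a beta-redex


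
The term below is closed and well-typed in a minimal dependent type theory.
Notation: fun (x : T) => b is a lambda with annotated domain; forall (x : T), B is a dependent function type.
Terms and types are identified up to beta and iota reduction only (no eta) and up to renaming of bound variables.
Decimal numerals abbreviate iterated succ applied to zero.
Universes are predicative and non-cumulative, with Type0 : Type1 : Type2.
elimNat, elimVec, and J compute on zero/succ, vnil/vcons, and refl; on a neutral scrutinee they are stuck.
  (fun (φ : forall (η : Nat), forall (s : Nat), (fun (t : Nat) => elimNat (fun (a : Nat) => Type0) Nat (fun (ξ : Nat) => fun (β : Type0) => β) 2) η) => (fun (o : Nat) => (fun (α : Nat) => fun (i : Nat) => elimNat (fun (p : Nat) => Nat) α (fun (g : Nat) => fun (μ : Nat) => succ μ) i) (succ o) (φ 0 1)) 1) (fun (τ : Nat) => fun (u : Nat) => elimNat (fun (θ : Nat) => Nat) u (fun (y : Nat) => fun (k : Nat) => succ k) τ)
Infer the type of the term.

type:
  Nat


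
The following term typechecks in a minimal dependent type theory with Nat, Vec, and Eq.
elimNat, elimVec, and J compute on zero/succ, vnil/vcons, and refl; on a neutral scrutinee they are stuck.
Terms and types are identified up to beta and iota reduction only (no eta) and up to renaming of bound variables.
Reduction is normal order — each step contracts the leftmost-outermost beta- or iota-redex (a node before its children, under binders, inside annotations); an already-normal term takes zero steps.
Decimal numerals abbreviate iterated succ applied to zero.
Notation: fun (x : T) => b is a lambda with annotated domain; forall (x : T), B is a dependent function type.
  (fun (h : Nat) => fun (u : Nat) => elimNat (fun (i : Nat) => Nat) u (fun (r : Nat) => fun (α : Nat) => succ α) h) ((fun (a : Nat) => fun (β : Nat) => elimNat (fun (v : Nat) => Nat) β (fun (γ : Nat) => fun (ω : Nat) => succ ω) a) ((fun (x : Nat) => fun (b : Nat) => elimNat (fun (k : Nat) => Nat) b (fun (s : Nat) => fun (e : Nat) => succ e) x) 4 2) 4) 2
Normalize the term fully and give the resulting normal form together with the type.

reduced normal form:
  12
type:
  Nat
observation: the first redex contracted is a beta-redex; the normal form is reached in 69 normal-order steps.


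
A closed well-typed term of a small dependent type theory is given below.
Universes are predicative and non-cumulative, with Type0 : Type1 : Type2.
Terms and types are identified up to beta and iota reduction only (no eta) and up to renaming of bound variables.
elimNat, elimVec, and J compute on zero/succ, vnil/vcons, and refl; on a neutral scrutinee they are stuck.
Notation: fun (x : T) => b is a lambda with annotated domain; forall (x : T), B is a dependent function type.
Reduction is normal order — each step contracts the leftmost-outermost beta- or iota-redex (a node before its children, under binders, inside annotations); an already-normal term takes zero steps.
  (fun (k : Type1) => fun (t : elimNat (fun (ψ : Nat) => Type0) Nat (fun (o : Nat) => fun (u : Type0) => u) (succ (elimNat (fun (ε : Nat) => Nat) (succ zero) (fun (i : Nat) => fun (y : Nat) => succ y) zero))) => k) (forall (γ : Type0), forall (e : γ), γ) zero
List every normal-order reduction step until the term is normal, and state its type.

normal-order reduction sequence:
  (fun (k : Type1) => fun (t : elimNat (fun (ψ : Nat) => Type0) Nat (fun (o : Nat) => fun (u : Type0) => u) (succ (elimNat (fun (ε : Nat) => Nat) (succ zero) (fun (i : Nat) => fun (y : Nat) => succ y) zero))) => k) (forall (γ : Type0), forall (e : γ), γ) zero
  ~> (fun (k : elimNat (fun (t : Nat) => Type0) Nat (fun (ψ : Nat) => fun (o : Type0) => o) (succ (elimNat (fun (u : Nat) => Nat) (succ zero) (fun (ε : Nat) => fun (i : Nat) => succ i) zero))) => forall (y : Type0), forall (γ : y), y) zero
  ~> forall (k : Type0), forall (t : k), k
inferred type:
  Type1


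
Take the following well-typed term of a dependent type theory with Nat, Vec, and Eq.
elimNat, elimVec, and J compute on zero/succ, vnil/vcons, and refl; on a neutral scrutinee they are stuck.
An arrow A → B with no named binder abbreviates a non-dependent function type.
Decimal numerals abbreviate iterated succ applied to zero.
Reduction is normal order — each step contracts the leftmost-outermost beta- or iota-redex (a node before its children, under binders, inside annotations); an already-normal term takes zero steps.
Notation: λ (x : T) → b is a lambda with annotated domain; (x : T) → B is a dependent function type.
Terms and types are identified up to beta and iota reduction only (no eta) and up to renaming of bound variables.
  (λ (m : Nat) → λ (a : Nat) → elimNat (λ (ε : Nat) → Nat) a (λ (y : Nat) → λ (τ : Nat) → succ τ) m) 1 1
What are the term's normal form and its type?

resulting normal form:
  2
type:
  Nat


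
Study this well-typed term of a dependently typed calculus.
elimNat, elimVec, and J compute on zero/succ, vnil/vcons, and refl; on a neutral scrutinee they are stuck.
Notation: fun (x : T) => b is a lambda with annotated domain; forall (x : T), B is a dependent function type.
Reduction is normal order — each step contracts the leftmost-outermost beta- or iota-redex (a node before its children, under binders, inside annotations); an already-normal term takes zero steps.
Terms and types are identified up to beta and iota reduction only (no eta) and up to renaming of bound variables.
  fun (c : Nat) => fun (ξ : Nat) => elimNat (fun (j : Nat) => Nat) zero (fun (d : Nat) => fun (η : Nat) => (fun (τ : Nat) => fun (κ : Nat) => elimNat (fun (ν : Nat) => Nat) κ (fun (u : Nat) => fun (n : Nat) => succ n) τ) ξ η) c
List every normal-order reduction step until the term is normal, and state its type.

normal-order reduction:
  fun (c : Nat) => fun (ξ : Nat) => elimNat (fun (j : Nat) => Nat) zero (fun (d : Nat) => fun (η : Nat) => (fun (τ : Nat) => fun (κ : Nat) => elimNat (fun (ν : Nat) => Nat) κ (fun (u : Nat) => fun (n : Nat) => succ n) τ) ξ η) c
  ~> fun (c : Nat) => fun (ξ : Nat) => elimNat (fun (j : Nat) => Nat) zero (fun (d : Nat) => fun (η : Nat) => (fun (τ : Nat) => elimNat (fun (κ : Nat) => Nat) τ (fun (ν : Nat) => fun (u : Nat) => succ u) ξ) η) c
  ~> fun (c : Nat) => fun (ξ : Nat) => elimNat (fun (j : Nat) => Nat) zero (fun (d : Nat) => fun (η : Nat) => elimNat (fun (τ : Nat) => Nat) η (fun (κ : Nat) => fun (ν : Nat) => succ ν) ξ) c
the term's type:
  forall (c : Nat), forall (ξ : Nat), Nat


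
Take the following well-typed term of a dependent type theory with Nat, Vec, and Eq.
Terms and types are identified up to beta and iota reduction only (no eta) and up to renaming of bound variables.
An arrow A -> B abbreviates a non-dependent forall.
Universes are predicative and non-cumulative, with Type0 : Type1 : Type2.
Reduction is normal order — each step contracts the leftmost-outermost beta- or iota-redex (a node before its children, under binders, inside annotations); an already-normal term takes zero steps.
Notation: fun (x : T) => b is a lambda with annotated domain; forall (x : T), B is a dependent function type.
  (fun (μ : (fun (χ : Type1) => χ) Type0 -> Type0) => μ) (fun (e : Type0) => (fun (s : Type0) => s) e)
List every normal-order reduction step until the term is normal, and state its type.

normal-order reduction:
  (fun (μ : (fun (χ : Type1) => χ) Type0 -> Type0) => μ) (fun (e : Type0) => (fun (s : Type0) => s) e)
  ~> fun (μ : Type0) => (fun (χ : Type0) => χ) μ
  ~> fun (μ : Type0) => μ
inferred type:
  Type0 -> Type0


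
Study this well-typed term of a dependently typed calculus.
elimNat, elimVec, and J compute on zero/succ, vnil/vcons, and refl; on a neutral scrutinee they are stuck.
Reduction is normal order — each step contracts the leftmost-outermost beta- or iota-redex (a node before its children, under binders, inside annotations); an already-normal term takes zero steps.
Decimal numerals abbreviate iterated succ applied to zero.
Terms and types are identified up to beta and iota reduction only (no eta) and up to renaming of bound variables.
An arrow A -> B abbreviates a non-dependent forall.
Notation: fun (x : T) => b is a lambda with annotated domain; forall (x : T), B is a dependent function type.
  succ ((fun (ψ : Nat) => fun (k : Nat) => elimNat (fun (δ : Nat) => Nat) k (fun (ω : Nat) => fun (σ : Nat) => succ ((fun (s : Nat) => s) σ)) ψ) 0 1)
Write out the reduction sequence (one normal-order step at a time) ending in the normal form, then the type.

normal-order reduction:
  succ ((fun (ψ : Nat) => fun (k : Nat) => elimNat (fun (δ : Nat) => Nat) k (fun (ω : Nat) => fun (σ : Nat) => succ ((fun (s : Nat) => s) σ)) ψ) 0 1)
  ~> succ ((fun (ψ : Nat) => elimNat (fun (k : Nat) => Nat) ψ (fun (δ : Nat) => fun (ω : Nat) => succ ((fun (σ : Nat) => σ) ω)) 0) 1)
  ~> succ (elimNat (fun (ψ : Nat) => Nat) 1 (fun (k : Nat) => fun (δ : Nat) => succ ((fun (ω : Nat) => ω) δ)) 0)
  ~> 2
inferred type:
  Nat


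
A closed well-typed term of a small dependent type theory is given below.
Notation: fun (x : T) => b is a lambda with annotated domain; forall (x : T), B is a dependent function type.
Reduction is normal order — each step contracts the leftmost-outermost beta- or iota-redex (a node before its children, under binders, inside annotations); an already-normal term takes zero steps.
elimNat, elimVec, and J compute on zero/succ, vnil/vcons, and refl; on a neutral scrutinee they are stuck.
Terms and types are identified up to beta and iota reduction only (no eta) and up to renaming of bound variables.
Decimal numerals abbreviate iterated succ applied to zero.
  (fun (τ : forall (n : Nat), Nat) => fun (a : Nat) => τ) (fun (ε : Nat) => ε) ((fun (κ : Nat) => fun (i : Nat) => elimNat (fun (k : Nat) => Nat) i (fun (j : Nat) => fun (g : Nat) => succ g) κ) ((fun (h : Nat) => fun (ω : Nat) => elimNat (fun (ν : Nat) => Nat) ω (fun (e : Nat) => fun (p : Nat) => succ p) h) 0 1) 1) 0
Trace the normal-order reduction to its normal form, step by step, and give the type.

reduction (normal order):
  (fun (τ : forall (n : Nat), Nat) => fun (a : Nat) => τ) (fun (ε : Nat) => ε) ((fun (κ : Nat) => fun (i : Nat) => elimNat (fun (k : Nat) => Nat) i (fun (j : Nat) => fun (g : Nat) => succ g) κ) ((fun (h : Nat) => fun (ω : Nat) => elimNat (fun (ν : Nat) => Nat) ω (fun (e : Nat) => fun (p : Nat) => succ p) h) 0 1) 1) 0
  ~> (fun (τ : Nat) => fun (n : Nat) => n) ((fun (a : Nat) => fun (ε : Nat) => elimNat (fun (κ : Nat) => Nat) ε (fun (i : Nat) => fun (k : Nat) => succ k) a) ((fun (j : Nat) => fun (g : Nat) => elimNat (fun (h : Nat) => Nat) g (fun (ω : Nat) => fun (ν : Nat) => succ ν) j) 0 1) 1) 0
  ~> (fun (τ : Nat) => τ) 0
  ~> 0
type:
  Nat


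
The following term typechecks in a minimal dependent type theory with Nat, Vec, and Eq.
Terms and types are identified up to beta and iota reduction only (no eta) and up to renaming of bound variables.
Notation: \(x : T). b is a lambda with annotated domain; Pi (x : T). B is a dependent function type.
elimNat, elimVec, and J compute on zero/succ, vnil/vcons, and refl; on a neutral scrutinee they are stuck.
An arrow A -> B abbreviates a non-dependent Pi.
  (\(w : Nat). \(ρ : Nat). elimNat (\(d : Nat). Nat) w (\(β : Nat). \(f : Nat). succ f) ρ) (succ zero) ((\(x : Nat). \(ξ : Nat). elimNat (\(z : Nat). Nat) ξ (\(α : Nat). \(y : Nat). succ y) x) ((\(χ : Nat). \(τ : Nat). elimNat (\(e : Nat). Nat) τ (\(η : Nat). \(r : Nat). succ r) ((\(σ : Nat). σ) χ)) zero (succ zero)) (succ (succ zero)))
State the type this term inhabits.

the term's type:
  Nat


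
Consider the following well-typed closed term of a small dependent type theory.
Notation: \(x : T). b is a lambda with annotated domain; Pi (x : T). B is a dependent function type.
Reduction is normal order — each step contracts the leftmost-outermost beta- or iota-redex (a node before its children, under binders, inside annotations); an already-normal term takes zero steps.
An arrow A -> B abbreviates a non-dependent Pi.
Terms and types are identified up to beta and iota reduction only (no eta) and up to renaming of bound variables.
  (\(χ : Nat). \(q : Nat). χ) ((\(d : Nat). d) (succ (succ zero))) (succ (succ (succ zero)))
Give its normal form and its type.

normal form:
  succ (succ zero)
the term's type:
  Nat
observation: the leftmost-outermost redex is a beta-redex, and normalization takes 3 steps.


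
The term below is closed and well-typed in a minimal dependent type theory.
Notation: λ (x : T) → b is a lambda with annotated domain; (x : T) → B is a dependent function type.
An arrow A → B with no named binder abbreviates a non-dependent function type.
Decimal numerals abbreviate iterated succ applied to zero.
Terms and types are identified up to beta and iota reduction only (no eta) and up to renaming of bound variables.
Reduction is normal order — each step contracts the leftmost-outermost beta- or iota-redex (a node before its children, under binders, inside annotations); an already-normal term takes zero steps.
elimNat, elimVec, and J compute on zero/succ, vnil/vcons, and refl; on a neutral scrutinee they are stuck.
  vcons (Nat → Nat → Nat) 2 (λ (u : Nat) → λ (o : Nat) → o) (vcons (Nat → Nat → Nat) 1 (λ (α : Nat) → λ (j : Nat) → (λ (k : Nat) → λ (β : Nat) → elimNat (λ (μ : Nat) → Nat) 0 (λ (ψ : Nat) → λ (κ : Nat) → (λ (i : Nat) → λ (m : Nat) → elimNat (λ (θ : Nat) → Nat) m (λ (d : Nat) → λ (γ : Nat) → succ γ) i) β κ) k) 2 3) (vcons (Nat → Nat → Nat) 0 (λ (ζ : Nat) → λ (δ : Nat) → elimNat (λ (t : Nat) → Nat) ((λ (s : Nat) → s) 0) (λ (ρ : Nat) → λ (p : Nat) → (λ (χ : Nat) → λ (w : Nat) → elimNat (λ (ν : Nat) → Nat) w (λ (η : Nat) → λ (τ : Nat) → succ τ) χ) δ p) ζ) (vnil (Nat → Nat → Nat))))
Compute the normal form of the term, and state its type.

normal form:
  vcons (Nat → Nat → Nat) 2 (λ (u : Nat) → λ (o : Nat) → o) (vcons (Nat → Nat → Nat) 1 (λ (α : Nat) → λ (j : Nat) → 6) (vcons (Nat → Nat → Nat) 0 (λ (k : Nat) → λ (β : Nat) → elimNat (λ (μ : Nat) → Nat) 0 (λ (ψ : Nat) → λ (κ : Nat) → elimNat (λ (i : Nat) → Nat) κ (λ (m : Nat) → λ (θ : Nat) → succ θ) β) k) (vnil (Nat → Nat → Nat))))
the term's type:
  Vec (Nat → Nat → Nat) 3
observation: reduction starts at a beta-redex, and 36 normal-order steps reach the normal form.


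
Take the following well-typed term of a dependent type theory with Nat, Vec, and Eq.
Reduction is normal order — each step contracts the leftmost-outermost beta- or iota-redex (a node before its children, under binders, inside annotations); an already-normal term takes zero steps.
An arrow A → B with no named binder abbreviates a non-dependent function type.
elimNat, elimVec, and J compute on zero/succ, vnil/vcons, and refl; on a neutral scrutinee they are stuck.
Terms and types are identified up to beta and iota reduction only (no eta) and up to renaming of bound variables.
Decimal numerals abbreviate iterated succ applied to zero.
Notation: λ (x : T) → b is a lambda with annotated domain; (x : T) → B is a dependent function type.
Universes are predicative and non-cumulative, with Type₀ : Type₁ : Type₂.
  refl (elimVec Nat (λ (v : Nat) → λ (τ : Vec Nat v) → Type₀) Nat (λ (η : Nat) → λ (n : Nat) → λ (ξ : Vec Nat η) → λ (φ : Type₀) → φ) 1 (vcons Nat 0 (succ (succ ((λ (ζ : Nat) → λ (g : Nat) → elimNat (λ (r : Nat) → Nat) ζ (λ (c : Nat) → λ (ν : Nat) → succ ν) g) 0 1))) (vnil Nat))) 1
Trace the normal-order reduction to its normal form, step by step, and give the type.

reduction (normal order):
  refl (elimVec Nat (λ (v : Nat) → λ (τ : Vec Nat v) → Type₀) Nat (λ (η : Nat) → λ (n : Nat) → λ (ξ : Vec Nat η) → λ (φ : Type₀) → φ) 1 (vcons Nat 0 (succ (succ ((λ (ζ : Nat) → λ (g : Nat) → elimNat (λ (r : Nat) → Nat) ζ (λ (c : Nat) → λ (ν : Nat) → succ ν) g) 0 1))) (vnil Nat))) 1
  ~> refl ((λ (v : Nat) → λ (τ : Nat) → λ (η : Vec Nat v) → λ (n : Type₀) → n) 0 (succ (succ ((λ (ξ : Nat) → λ (φ : Nat) → elimNat (λ (ζ : Nat) → Nat) ξ (λ (g : Nat) → λ (r : Nat) → succ r) φ) 0 1))) (vnil Nat) (elimVec Nat (λ (c : Nat) → λ (ν : Vec Nat c) → Type₀) Nat (λ (θ : Nat) → λ (σ : Nat) → λ (p : Vec Nat θ) → λ (h : Type₀) → h) 0 (vnil Nat))) 1
  ~> refl ((λ (v : Nat) → λ (τ : Vec Nat 0) → λ (η : Type₀) → η) (succ (succ ((λ (n : Nat) → λ (ξ : Nat) → elimNat (λ (φ : Nat) → Nat) n (λ (ζ : Nat) → λ (g : Nat) → succ g) ξ) 0 1))) (vnil Nat) (elimVec Nat (λ (r : Nat) → λ (c : Vec Nat r) → Type₀) Nat (λ (ν : Nat) → λ (θ : Nat) → λ (σ : Vec Nat ν) → λ (p : Type₀) → p) 0 (vnil Nat))) 1
  ~> refl ((λ (v : Vec Nat 0) → λ (τ : Type₀) → τ) (vnil Nat) (elimVec Nat (λ (η : Nat) → λ (n : Vec Nat η) → Type₀) Nat (λ (ξ : Nat) → λ (φ : Nat) → λ (ζ : Vec Nat ξ) → λ (g : Type₀) → g) 0 (vnil Nat))) 1
  ~> refl ((λ (v : Type₀) → v) (elimVec Nat (λ (τ : Nat) → λ (η : Vec Nat τ) → Type₀) Nat (λ (n : Nat) → λ (ξ : Nat) → λ (φ : Vec Nat n) → λ (ζ : Type₀) → ζ) 0 (vnil Nat))) 1
  ~> refl (elimVec Nat (λ (v : Nat) → λ (τ : Vec Nat v) → Type₀) Nat (λ (η : Nat) → λ (n : Nat) → λ (ξ : Vec Nat η) → λ (φ : Type₀) → φ) 0 (vnil Nat)) 1
  ~> refl Nat 1
inferred type:
  Eq Nat 1 1
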